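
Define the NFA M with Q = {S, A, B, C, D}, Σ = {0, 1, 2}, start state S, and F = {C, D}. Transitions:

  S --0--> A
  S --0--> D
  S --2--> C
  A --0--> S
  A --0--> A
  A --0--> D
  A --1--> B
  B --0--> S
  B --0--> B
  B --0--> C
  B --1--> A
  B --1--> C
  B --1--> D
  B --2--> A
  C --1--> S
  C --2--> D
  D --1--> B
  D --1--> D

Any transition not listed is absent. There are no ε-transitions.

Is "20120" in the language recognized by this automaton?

No

Start in {S}.
Read '2': {S} → {C}.
Read '0': {C} → ∅.
The set is empty and remains empty for the remaining 3 symbols.
The final set ∅ contains no accepting state.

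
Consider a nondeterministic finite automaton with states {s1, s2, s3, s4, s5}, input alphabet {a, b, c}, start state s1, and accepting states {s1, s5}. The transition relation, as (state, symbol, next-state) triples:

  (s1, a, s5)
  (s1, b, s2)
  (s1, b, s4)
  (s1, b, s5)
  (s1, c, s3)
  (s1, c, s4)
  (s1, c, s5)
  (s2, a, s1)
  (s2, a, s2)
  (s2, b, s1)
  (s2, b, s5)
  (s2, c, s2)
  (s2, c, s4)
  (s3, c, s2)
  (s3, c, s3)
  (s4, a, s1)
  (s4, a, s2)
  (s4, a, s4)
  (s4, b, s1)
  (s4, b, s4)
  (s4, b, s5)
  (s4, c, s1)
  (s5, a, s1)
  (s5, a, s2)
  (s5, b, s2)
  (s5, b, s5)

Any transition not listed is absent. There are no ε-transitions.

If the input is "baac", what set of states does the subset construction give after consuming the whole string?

Start in {s1}.
Read 'b': {s1} → {s2, s4, s5}.
Read 'a': {s2, s4, s5} → {s1, s2, s4}.
Read 'a': {s1, s2, s4} → {s1, s2, s4, s5}.
Read 'c': {s1, s2, s4, s5} → {s1, s2, s3, s4, s5}.

{s1, s2, s3, s4, s5}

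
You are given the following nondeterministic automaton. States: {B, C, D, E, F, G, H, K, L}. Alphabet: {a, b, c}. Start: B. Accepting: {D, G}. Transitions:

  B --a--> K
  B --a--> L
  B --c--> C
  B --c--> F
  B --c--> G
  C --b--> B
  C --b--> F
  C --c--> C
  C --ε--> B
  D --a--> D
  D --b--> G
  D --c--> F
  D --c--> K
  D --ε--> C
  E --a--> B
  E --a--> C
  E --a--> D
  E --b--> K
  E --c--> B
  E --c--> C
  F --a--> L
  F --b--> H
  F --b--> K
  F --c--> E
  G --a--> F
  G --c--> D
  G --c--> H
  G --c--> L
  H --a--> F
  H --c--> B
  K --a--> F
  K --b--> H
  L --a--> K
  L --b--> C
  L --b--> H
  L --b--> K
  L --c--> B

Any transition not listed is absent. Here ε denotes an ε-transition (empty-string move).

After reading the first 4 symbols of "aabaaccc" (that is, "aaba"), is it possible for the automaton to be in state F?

Start in {B}.
Read 'a': B→{K, L}; now {K, L}.
Read 'a': K→{F}, L→{K}; now {F, K}.
Read 'b': F→{H, K}, K→{H}; now {H, K}.
Read 'a': H→{F}, K→{F}; now {F}.
State F is in {F}.

Yes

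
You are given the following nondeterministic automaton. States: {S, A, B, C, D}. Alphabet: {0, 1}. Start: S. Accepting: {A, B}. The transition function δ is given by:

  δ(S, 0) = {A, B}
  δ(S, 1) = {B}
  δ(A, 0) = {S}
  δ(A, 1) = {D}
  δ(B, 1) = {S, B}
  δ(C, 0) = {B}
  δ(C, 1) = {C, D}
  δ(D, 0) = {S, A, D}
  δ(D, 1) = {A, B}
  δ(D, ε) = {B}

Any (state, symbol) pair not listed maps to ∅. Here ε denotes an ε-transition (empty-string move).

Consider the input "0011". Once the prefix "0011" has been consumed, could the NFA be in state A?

No

Start in {S}.
Read '0': {S} → {A, B}.
Read '0': {A, B} → {S}.
Read '1': {S} → {B}.
Read '1': {B} → {S, B}.
State A is not in {S, B}.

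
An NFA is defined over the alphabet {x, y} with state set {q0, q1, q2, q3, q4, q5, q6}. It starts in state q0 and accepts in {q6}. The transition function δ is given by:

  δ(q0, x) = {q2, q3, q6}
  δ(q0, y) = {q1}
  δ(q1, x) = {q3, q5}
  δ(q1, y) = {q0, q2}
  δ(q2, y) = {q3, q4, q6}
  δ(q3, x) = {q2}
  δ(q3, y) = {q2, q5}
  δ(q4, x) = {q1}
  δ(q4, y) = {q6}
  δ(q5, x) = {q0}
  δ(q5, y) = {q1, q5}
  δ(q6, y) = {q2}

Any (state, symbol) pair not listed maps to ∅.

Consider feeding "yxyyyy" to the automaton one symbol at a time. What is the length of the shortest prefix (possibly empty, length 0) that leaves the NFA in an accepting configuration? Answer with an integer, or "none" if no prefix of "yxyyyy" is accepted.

4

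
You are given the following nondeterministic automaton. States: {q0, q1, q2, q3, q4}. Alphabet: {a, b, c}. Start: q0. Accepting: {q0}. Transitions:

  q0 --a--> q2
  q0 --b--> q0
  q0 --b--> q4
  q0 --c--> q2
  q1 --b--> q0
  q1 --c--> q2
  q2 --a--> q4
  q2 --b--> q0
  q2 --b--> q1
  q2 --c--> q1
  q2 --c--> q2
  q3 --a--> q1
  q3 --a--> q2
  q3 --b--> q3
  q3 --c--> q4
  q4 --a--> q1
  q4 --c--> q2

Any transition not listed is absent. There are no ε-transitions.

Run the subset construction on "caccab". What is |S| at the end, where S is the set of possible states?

0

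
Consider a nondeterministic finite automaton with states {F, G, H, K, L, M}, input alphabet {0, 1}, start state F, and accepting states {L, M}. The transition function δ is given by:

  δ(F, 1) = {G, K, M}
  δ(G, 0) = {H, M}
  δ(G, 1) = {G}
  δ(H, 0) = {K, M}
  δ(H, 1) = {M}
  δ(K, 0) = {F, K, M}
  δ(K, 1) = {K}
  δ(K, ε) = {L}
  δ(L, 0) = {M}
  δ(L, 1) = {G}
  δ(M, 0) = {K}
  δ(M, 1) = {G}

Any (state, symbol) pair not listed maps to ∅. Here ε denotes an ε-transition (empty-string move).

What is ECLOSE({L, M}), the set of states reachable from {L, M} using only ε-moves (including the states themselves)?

{L, M}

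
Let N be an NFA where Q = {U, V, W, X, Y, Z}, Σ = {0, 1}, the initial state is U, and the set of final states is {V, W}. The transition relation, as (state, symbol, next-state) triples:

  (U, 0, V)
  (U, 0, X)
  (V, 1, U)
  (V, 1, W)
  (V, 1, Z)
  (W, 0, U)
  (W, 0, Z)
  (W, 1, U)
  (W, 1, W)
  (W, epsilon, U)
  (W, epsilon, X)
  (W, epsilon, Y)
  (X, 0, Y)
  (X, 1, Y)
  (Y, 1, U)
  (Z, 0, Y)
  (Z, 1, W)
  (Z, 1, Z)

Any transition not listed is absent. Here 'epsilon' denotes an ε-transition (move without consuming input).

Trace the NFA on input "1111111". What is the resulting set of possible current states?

Start in {U}.
Read '1': U→∅; now ∅.
The set is empty and remains empty for the remaining 6 symbols.

∅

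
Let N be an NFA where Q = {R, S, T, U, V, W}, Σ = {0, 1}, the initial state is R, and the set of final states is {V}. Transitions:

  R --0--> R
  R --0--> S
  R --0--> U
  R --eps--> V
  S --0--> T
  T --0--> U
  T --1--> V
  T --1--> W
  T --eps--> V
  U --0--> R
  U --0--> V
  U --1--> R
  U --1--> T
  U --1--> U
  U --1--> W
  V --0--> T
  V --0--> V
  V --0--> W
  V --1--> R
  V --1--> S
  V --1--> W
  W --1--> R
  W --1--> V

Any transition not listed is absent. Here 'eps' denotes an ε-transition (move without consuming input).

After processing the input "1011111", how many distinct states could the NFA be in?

Start: ε-closure({R}) = {R, V}.
Read '1': {R, V} → {R, S, V, W}.
Read '0': {R, S, V, W} → {R, S, T, U, V, W}.
Read '1': {R, S, T, U, V, W} → {R, S, T, U, V, W}.
Read '1': {R, S, T, U, V, W} → {R, S, T, U, V, W}.
Read '1': {R, S, T, U, V, W} → {R, S, T, U, V, W}.
Read '1': {R, S, T, U, V, W} → {R, S, T, U, V, W}.
Read '1': {R, S, T, U, V, W} → {R, S, T, U, V, W}.
That set has 6 states.

6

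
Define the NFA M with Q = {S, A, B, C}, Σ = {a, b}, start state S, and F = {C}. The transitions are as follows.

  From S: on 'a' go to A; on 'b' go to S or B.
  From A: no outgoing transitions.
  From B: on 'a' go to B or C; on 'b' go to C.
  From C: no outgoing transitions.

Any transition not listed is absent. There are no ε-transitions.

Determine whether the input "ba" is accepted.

Yes

Start in {S}.
Read 'b': S→{S, B}; now {S, B}.
Read 'a': S→{A}, B→{B, C}; now {A, B, C}.
The final set {A, B, C} contains the accepting state C.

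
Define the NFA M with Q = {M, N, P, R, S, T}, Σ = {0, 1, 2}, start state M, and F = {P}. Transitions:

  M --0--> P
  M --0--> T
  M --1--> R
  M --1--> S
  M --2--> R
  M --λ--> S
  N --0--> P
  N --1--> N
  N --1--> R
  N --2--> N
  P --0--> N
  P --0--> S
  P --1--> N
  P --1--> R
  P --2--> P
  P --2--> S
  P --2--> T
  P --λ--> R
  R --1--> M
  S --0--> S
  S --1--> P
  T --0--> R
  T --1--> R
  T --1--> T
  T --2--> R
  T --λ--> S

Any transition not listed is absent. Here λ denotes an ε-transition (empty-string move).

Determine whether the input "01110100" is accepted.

Start: ε-closure({M}) = {M, S}.
Read '0': {M, S} → {P, R, S, T}.
Read '1': {P, R, S, T} → {M, N, P, R, S, T}.
Read '1': {M, N, P, R, S, T} → {M, N, P, R, S, T}.
Read '1': {M, N, P, R, S, T} → {M, N, P, R, S, T}.
Read '0': {M, N, P, R, S, T} → {N, P, R, S, T}.
Read '1': {N, P, R, S, T} → {M, N, P, R, S, T}.
Read '0': {M, N, P, R, S, T} → {N, P, R, S, T}.
Read '0': {N, P, R, S, T} → {N, P, R, S}.
The final set {N, P, R, S} contains the accepting state P.

Yes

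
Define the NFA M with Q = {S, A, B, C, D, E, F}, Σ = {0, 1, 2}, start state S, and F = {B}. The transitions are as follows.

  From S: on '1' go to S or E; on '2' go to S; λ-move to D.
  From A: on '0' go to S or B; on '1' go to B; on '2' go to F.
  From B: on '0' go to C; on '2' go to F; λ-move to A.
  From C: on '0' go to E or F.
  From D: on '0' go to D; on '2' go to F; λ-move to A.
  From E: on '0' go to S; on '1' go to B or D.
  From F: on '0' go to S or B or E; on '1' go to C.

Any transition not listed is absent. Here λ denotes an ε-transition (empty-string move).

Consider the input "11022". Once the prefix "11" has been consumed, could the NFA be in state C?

No

Start: ε-closure({S}) = {S, A, D}.
Read '1': {S, A, D} → {S, A, B, D, E}.
Read '1': {S, A, B, D, E} → {S, A, B, D, E}.
State C is not in {S, A, B, D, E}.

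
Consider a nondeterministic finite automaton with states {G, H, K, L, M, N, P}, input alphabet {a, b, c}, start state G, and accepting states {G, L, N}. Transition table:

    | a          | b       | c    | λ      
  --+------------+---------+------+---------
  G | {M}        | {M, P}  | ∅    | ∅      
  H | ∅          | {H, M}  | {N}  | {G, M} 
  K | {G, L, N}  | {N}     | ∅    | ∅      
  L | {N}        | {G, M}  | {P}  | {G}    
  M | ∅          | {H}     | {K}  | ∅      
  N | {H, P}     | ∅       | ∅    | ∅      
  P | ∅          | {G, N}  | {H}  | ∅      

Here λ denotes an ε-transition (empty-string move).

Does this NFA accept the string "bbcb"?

Start in {G}.
Read 'b': G→{M, P}; now {M, P}.
Read 'b': M→{H}, P→{G, N}; union {G, H, N}; ε-closure = {G, H, M, N}.
Read 'c': G→∅, H→{N}, M→{K}, N→∅; now {K, N}.
Read 'b': K→{N}, N→∅; now {N}.
The final set {N} contains the accepting state N.

Yes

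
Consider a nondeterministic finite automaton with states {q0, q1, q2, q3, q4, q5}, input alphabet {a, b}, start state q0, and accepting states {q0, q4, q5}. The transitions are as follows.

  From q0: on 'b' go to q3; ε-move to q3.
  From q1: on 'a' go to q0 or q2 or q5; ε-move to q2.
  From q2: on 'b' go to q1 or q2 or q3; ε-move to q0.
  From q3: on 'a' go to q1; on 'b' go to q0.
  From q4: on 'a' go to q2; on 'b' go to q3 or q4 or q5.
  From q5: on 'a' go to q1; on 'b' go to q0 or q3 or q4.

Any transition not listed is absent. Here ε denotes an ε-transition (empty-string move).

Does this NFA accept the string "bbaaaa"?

Yes

Start: ε-closure({q0}) = {q0, q3}.
Read 'b': q0→{q3}, q3→{q0}; now {q0, q3}.
Read 'b': q0→{q3}, q3→{q0}; now {q0, q3}.
Read 'a': q0→∅, q3→{q1}; union {q1}; ε-closure = {q0, q1, q2, q3}.
Read 'a': q0→∅, q1→{q0, q2, q5}, q2→∅, q3→{q1}; union {q0, q1, q2, q5}; ε-closure = {q0, q1, q2, q3, q5}.
Read 'a': q0→∅, q1→{q0, q2, q5}, q2→∅, q3→{q1}, q5→{q1}; union {q0, q1, q2, q5}; ε-closure = {q0, q1, q2, q3, q5}.
Read 'a': q0→∅, q1→{q0, q2, q5}, q2→∅, q3→{q1}, q5→{q1}; union {q0, q1, q2, q5}; ε-closure = {q0, q1, q2, q3, q5}.
The final set {q0, q1, q2, q3, q5} contains the accepting states q0, q5.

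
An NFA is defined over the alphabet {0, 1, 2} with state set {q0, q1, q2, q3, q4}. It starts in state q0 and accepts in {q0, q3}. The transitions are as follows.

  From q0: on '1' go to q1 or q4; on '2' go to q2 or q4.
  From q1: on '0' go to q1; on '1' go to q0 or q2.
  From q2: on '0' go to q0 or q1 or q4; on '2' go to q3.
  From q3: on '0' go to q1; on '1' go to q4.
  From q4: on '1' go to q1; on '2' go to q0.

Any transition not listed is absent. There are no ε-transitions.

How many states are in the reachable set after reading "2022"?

Start in {q0}.
Read '2': {q0} → {q2, q4}.
Read '0': {q2, q4} → {q0, q1, q4}.
Read '2': {q0, q1, q4} → {q0, q2, q4}.
Read '2': {q0, q2, q4} → {q0, q2, q3, q4}.
That set has 4 states.

4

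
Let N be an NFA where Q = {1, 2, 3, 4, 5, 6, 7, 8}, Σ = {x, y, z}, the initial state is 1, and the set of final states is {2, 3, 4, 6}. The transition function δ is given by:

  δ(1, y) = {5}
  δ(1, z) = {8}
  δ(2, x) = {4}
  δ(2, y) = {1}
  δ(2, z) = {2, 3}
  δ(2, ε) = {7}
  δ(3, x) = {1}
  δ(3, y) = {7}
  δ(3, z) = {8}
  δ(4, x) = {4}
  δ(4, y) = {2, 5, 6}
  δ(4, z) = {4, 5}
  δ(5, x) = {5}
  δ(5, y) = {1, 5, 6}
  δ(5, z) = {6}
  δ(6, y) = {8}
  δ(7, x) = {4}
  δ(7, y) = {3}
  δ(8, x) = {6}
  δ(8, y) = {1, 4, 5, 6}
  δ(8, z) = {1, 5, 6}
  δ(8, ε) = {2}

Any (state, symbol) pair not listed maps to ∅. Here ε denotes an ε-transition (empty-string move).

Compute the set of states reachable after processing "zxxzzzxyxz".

{4, 5, 6}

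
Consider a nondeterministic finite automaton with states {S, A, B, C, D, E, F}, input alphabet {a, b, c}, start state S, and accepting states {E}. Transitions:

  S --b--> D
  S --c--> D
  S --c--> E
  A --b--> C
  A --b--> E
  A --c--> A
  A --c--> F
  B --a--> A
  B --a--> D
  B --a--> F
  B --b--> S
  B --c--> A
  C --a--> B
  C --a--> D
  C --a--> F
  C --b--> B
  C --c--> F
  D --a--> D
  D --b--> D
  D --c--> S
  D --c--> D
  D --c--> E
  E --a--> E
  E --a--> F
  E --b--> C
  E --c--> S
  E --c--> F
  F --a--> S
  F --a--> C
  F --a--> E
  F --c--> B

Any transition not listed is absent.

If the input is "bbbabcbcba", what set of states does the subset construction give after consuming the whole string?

{B, D, F}

Start in {S}.
Read 'b': S→{D}; now {D}.
Read 'b': D→{D}; now {D}.
Read 'b': D→{D}; now {D}.
Read 'a': D→{D}; now {D}.
Read 'b': D→{D}; now {D}.
Read 'c': D→{S, D, E}; now {S, D, E}.
Read 'b': S→{D}, D→{D}, E→{C}; now {C, D}.
Read 'c': C→{F}, D→{S, D, E}; now {S, D, E, F}.
Read 'b': S→{D}, D→{D}, E→{C}, F→∅; now {C, D}.
Read 'a': C→{B, D, F}, D→{D}; now {B, D, F}.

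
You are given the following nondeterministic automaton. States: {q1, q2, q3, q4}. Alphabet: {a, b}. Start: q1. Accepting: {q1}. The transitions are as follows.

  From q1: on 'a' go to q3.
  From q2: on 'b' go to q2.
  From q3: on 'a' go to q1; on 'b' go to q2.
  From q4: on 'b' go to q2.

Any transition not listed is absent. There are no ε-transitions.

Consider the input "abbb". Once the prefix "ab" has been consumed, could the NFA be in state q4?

Start in {q1}.
Read 'a': q1→{q3}; now {q3}.
Read 'b': q3→{q2}; now {q2}.
State q4 is not in {q2}.

No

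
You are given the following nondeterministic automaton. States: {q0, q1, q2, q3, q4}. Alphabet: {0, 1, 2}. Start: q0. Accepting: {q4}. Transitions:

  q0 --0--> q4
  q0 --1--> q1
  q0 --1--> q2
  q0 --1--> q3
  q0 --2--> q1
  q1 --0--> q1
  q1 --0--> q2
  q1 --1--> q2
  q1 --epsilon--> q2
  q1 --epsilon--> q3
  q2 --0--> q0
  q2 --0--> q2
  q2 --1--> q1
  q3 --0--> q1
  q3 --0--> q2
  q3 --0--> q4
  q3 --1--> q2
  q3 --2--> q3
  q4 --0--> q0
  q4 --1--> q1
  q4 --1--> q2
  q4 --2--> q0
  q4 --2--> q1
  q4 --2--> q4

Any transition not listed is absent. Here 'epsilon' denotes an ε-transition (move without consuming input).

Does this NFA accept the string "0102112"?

Start in {q0}.
Read '0': q0→{q4}; now {q4}.
Read '1': q4→{q1, q2}; union {q1, q2}; ε-closure = {q1, q2, q3}.
Read '0': q1→{q1, q2}, q2→{q0, q2}, q3→{q1, q2, q4}; union {q0, q1, q2, q4}; ε-closure = {q0, q1, q2, q3, q4}.
Read '2': q0→{q1}, q1→∅, q2→∅, q3→{q3}, q4→{q0, q1, q4}; union {q0, q1, q3, q4}; ε-closure = {q0, q1, q2, q3, q4}.
Read '1': q0→{q1, q2, q3}, q1→{q2}, q2→{q1}, q3→{q2}, q4→{q1, q2}; now {q1, q2, q3}.
Read '1': q1→{q2}, q2→{q1}, q3→{q2}; union {q1, q2}; ε-closure = {q1, q2, q3}.
Read '2': q1→∅, q2→∅, q3→{q3}; now {q3}.
The final set {q3} contains no accepting state.

No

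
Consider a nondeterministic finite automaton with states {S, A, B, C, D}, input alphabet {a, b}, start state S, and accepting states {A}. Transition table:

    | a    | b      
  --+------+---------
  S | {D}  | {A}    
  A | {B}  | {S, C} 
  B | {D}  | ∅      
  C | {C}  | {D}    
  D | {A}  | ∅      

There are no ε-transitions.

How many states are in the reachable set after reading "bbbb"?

Start in {S}.
Read 'b': S→{A}; now {A}.
Read 'b': A→{S, C}; now {S, C}.
Read 'b': S→{A}, C→{D}; now {A, D}.
Read 'b': A→{S, C}, D→∅; now {S, C}.
That set has 2 states.

2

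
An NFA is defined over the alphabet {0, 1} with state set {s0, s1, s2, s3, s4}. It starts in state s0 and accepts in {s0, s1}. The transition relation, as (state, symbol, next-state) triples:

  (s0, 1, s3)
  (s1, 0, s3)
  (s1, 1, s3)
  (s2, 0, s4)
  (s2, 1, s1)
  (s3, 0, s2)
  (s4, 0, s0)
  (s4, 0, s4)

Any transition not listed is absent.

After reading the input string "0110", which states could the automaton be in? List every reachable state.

∅

Start in {s0}.
Read '0': {s0} → ∅.
The set is empty and remains empty for the remaining 3 symbols.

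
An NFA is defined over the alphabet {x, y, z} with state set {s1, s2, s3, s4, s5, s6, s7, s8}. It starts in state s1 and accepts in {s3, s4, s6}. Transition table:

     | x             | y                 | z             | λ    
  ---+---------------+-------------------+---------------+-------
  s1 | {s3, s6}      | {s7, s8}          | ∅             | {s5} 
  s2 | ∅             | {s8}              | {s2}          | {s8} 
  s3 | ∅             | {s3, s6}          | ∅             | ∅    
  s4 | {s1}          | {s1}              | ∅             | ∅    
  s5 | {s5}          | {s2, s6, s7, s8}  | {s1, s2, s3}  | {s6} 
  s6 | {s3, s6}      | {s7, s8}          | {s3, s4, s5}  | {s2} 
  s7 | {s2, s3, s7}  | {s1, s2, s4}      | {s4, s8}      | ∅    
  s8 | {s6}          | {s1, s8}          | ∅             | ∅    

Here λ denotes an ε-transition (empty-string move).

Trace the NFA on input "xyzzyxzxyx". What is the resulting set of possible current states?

{s2, s3, s5, s6, s7, s8}

Start: ε-closure({s1}) = {s1, s2, s5, s6, s8}.
Read 'x': s1→{s3, s6}, s2→∅, s5→{s5}, s6→{s3, s6}, s8→{s6}; union {s3, s5, s6}; ε-closure = {s2, s3, s5, s6, s8}.
Read 'y': s2→{s8}, s3→{s3, s6}, s5→{s2, s6, s7, s8}, s6→{s7, s8}, s8→{s1, s8}; union {s1, s2, s3, s6, s7, s8}; ε-closure = {s1, s2, s3, s5, s6, s7, s8}.
Read 'z': s1→∅, s2→{s2}, s3→∅, s5→{s1, s2, s3}, s6→{s3, s4, s5}, s7→{s4, s8}, s8→∅; union {s1, s2, s3, s4, s5, s8}; ε-closure = {s1, s2, s3, s4, s5, s6, s8}.
Read 'z': s1→∅, s2→{s2}, s3→∅, s4→∅, s5→{s1, s2, s3}, s6→{s3, s4, s5}, s8→∅; union {s1, s2, s3, s4, s5}; ε-closure = {s1, s2, s3, s4, s5, s6, s8}.
Read 'y': s1→{s7, s8}, s2→{s8}, s3→{s3, s6}, s4→{s1}, s5→{s2, s6, s7, s8}, s6→{s7, s8}, s8→{s1, s8}; union {s1, s2, s3, s6, s7, s8}; ε-closure = {s1, s2, s3, s5, s6, s7, s8}.
Read 'x': s1→{s3, s6}, s2→∅, s3→∅, s5→{s5}, s6→{s3, s6}, s7→{s2, s3, s7}, s8→{s6}; union {s2, s3, s5, s6, s7}; ε-closure = {s2, s3, s5, s6, s7, s8}.
Read 'z': s2→{s2}, s3→∅, s5→{s1, s2, s3}, s6→{s3, s4, s5}, s7→{s4, s8}, s8→∅; union {s1, s2, s3, s4, s5, s8}; ε-closure = {s1, s2, s3, s4, s5, s6, s8}.
Read 'x': s1→{s3, s6}, s2→∅, s3→∅, s4→{s1}, s5→{s5}, s6→{s3, s6}, s8→{s6}; union {s1, s3, s5, s6}; ε-closure = {s1, s2, s3, s5, s6, s8}.
Read 'y': s1→{s7, s8}, s2→{s8}, s3→{s3, s6}, s5→{s2, s6, s7, s8}, s6→{s7, s8}, s8→{s1, s8}; union {s1, s2, s3, s6, s7, s8}; ε-closure = {s1, s2, s3, s5, s6, s7, s8}.
Read 'x': s1→{s3, s6}, s2→∅, s3→∅, s5→{s5}, s6→{s3, s6}, s7→{s2, s3, s7}, s8→{s6}; union {s2, s3, s5, s6, s7}; ε-closure = {s2, s3, s5, s6, s7, s8}.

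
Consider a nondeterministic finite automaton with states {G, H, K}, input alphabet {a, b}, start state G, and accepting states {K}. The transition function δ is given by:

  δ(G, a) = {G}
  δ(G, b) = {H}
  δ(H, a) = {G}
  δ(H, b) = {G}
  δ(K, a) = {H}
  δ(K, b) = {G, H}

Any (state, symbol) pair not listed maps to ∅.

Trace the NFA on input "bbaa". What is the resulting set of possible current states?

{G}

Start in {G}.
Read 'b': {G} → {H}.
Read 'b': {H} → {G}.
Read 'a': {G} → {G}.
Read 'a': {G} → {G}.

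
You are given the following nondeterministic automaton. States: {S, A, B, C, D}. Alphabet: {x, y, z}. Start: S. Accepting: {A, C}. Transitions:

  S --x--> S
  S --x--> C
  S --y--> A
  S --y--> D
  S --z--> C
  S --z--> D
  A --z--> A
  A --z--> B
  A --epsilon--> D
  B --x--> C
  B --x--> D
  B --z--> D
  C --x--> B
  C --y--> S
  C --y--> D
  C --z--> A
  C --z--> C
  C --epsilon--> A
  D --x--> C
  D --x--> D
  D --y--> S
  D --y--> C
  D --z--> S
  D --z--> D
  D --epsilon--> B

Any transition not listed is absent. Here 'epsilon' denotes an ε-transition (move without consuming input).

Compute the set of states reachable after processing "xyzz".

Start in {S}.
Read 'x': {S} → {S, A, B, C, D}.
Read 'y': {S, A, B, C, D} → {S, A, B, C, D}.
Read 'z': {S, A, B, C, D} → {S, A, B, C, D}.
Read 'z': {S, A, B, C, D} → {S, A, B, C, D}.

{S, A, B, C, D}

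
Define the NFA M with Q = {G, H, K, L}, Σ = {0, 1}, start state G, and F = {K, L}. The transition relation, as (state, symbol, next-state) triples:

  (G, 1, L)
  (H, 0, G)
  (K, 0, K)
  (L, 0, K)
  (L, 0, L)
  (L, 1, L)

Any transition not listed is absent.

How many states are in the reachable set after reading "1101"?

1

Start in {G}.
Read '1': {G} → {L}.
Read '1': {L} → {L}.
Read '0': {L} → {K, L}.
Read '1': {K, L} → {L}.
That set has 1 state.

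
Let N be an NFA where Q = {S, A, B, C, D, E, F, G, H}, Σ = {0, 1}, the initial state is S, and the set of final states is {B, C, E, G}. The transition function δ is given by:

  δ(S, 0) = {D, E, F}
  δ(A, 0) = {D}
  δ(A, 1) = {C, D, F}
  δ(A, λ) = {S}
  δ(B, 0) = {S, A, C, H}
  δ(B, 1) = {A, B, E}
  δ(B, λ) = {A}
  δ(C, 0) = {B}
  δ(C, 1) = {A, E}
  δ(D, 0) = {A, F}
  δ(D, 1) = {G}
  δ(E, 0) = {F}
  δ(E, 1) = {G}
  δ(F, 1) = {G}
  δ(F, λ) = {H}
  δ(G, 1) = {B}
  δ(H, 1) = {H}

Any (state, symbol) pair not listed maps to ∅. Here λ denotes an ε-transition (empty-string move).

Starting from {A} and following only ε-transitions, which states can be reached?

Begin with {A}.
ε-move A → S; add S.

{S, A}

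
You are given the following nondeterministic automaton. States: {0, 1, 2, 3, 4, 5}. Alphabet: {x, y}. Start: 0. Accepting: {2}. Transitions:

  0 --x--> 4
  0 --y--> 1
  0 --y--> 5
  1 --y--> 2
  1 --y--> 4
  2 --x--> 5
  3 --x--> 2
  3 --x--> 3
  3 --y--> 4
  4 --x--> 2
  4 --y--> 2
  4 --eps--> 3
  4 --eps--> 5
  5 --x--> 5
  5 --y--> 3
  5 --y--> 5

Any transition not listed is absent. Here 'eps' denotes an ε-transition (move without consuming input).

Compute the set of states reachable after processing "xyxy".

{3, 4, 5}

Start in {0}.
Read 'x': 0→{4}; union {4}; ε-closure = {3, 4, 5}.
Read 'y': 3→{4}, 4→{2}, 5→{3, 5}; now {2, 3, 4, 5}.
Read 'x': 2→{5}, 3→{2, 3}, 4→{2}, 5→{5}; now {2, 3, 5}.
Read 'y': 2→∅, 3→{4}, 5→{3, 5}; now {3, 4, 5}.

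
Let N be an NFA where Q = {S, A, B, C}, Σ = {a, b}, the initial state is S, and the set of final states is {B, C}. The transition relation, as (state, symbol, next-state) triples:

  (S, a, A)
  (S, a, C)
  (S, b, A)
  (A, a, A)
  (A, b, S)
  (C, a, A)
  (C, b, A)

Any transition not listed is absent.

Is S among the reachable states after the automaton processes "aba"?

Start in {S}.
Read 'a': {S} → {A, C}.
Read 'b': {A, C} → {S, A}.
Read 'a': {S, A} → {A, C}.
State S is not in {A, C}.

No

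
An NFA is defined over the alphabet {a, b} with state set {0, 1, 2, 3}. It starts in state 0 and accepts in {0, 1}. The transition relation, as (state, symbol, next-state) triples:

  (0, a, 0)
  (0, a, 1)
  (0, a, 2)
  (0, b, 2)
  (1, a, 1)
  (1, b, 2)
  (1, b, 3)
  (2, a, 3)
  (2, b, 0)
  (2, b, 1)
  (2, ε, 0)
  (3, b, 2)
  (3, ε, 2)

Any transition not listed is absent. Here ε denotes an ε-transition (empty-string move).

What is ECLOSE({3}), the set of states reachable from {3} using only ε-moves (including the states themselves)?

Begin with {3}.
ε-move 3 → 2; add 2.
ε-move 2 → 0; add 0.

{0, 2, 3}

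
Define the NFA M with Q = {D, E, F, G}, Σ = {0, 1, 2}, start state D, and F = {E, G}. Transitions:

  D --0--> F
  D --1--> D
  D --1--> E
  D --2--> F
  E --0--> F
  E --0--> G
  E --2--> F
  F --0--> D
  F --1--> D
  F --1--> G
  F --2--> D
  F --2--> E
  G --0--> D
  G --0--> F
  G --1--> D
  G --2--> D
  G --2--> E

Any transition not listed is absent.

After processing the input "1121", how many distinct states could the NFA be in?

Start in {D}.
Read '1': {D} → {D, E}.
Read '1': {D, E} → {D, E}.
Read '2': {D, E} → {F}.
Read '1': {F} → {D, G}.
That set has 2 states.

2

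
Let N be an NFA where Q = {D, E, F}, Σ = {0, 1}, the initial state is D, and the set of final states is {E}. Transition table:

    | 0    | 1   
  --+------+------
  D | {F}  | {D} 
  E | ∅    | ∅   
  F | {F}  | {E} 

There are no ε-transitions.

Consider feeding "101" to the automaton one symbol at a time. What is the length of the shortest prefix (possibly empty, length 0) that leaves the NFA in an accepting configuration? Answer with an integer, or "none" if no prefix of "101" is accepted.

Start in {D}.
Read '1': D→{D}; now {D}.
Read '0': D→{F}; now {F}.
Read '1': F→{E}; now {E}.
None of the earlier sets intersect F, but {E} does.

3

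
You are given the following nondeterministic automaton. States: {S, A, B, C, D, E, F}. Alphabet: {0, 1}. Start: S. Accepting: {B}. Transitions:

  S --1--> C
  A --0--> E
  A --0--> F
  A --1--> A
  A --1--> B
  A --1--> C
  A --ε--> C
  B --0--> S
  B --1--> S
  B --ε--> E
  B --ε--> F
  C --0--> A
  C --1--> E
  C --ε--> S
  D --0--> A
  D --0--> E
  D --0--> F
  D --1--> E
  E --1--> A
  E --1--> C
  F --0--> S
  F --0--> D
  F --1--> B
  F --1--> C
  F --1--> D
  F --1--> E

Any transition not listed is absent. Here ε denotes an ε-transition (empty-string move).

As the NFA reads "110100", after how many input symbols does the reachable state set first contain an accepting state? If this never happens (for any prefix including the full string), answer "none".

4

Start in {S}.
Read '1': {S} → {S, C}.
Read '1': {S, C} → {S, C, E}.
Read '0': {S, C, E} → {S, A, C}.
Read '1': {S, A, C} → {S, A, B, C, E, F}.
None of the earlier sets intersect F, but {S, A, B, C, E, F} does.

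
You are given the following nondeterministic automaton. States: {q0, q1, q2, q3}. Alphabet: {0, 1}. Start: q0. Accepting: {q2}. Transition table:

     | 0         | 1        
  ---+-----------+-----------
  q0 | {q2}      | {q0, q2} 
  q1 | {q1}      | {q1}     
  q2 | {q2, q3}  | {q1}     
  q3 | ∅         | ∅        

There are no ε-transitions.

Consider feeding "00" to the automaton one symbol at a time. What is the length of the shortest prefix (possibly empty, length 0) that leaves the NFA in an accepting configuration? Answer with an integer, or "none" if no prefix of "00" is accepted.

1

Start in {q0}.
Read '0': q0→{q2}; now {q2}.
None of the earlier sets intersect F, but {q2} does.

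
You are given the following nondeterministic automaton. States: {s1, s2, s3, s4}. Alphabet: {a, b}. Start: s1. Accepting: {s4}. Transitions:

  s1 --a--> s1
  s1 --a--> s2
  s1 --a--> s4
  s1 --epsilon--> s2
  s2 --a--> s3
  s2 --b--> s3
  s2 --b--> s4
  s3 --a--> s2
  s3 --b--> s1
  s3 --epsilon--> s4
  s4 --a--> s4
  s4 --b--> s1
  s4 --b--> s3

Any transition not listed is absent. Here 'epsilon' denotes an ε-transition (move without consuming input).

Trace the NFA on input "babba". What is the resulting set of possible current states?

{s1, s2, s3, s4}

Start: ε-closure({s1}) = {s1, s2}.
Read 'b': s1→∅, s2→{s3, s4}; now {s3, s4}.
Read 'a': s3→{s2}, s4→{s4}; now {s2, s4}.
Read 'b': s2→{s3, s4}, s4→{s1, s3}; union {s1, s3, s4}; ε-closure = {s1, s2, s3, s4}.
Read 'b': s1→∅, s2→{s3, s4}, s3→{s1}, s4→{s1, s3}; union {s1, s3, s4}; ε-closure = {s1, s2, s3, s4}.
Read 'a': s1→{s1, s2, s4}, s2→{s3}, s3→{s2}, s4→{s4}; now {s1, s2, s3, s4}.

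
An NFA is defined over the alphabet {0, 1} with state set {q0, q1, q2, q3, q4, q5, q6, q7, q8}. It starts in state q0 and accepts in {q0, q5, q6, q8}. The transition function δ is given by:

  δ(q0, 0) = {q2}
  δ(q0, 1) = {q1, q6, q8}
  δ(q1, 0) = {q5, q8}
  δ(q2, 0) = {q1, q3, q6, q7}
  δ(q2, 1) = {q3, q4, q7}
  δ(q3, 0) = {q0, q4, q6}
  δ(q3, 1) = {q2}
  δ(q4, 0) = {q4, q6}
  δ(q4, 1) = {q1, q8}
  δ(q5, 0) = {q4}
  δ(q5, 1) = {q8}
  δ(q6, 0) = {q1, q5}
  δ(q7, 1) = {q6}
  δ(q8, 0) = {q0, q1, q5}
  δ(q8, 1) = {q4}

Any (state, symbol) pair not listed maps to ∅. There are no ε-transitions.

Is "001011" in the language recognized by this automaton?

Start in {q0}.
Read '0': q0→{q2}; now {q2}.
Read '0': q2→{q1, q3, q6, q7}; now {q1, q3, q6, q7}.
Read '1': q1→∅, q3→{q2}, q6→∅, q7→{q6}; now {q2, q6}.
Read '0': q2→{q1, q3, q6, q7}, q6→{q1, q5}; now {q1, q3, q5, q6, q7}.
Read '1': q1→∅, q3→{q2}, q5→{q8}, q6→∅, q7→{q6}; now {q2, q6, q8}.
Read '1': q2→{q3, q4, q7}, q6→∅, q8→{q4}; now {q3, q4, q7}.
The final set {q3, q4, q7} contains no accepting state.

No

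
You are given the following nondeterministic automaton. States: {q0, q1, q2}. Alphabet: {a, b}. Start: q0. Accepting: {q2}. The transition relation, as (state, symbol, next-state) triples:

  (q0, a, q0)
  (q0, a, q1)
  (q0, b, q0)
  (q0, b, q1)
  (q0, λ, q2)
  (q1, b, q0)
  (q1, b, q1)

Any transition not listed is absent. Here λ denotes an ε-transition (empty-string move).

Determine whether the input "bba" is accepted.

Yes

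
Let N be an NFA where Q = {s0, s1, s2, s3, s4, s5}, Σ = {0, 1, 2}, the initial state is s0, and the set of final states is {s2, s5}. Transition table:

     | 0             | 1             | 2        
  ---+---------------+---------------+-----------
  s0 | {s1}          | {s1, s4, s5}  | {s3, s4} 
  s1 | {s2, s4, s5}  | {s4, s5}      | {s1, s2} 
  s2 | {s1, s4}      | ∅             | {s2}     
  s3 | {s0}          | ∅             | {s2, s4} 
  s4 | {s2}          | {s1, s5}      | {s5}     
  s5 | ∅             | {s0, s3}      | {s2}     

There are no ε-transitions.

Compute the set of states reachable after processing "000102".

{s2, s5}

Start in {s0}.
Read '0': {s0} → {s1}.
Read '0': {s1} → {s2, s4, s5}.
Read '0': {s2, s4, s5} → {s1, s2, s4}.
Read '1': {s1, s2, s4} → {s1, s4, s5}.
Read '0': {s1, s4, s5} → {s2, s4, s5}.
Read '2': {s2, s4, s5} → {s2, s5}.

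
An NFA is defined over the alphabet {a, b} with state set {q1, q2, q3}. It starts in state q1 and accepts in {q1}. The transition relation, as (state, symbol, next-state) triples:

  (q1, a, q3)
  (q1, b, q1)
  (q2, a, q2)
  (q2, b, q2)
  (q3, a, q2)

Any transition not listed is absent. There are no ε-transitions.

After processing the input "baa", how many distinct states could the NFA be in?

Start in {q1}.
Read 'b': q1→{q1}; now {q1}.
Read 'a': q1→{q3}; now {q3}.
Read 'a': q3→{q2}; now {q2}.
That set has 1 state.

1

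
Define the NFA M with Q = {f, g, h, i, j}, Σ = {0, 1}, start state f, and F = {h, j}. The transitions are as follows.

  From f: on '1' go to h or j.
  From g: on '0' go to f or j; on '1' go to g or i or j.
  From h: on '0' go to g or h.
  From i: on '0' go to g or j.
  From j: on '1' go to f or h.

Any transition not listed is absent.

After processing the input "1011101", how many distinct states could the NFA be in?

Start in {f}.
Read '1': f→{h, j}; now {h, j}.
Read '0': h→{g, h}, j→∅; now {g, h}.
Read '1': g→{g, i, j}, h→∅; now {g, i, j}.
Read '1': g→{g, i, j}, i→∅, j→{f, h}; now {f, g, h, i, j}.
Read '1': f→{h, j}, g→{g, i, j}, h→∅, i→∅, j→{f, h}; now {f, g, h, i, j}.
Read '0': f→∅, g→{f, j}, h→{g, h}, i→{g, j}, j→∅; now {f, g, h, j}.
Read '1': f→{h, j}, g→{g, i, j}, h→∅, j→{f, h}; now {f, g, h, i, j}.
That set has 5 states.

5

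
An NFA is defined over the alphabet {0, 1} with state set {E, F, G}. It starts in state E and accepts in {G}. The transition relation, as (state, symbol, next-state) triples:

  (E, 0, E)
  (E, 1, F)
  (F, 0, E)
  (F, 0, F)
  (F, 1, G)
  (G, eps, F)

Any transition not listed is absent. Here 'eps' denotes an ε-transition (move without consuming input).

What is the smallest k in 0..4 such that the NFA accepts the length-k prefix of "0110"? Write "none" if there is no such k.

3

Start in {E}.
Read '0': E→{E}; now {E}.
Read '1': E→{F}; now {F}.
Read '1': F→{G}; union {G}; ε-closure = {F, G}.
None of the earlier sets intersect F, but {F, G} does.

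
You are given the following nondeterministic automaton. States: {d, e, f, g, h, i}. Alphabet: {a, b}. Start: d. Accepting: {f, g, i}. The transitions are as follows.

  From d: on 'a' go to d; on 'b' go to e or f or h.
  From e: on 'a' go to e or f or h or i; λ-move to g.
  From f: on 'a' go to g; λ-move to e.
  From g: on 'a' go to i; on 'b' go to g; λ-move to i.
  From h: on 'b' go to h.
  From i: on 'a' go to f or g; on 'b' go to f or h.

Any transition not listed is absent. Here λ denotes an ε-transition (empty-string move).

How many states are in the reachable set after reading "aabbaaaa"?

5

Start in {d}.
Read 'a': {d} → {d}.
Read 'a': {d} → {d}.
Read 'b': {d} → {e, f, g, h, i}.
Read 'b': {e, f, g, h, i} → {e, f, g, h, i}.
Read 'a': {e, f, g, h, i} → {e, f, g, h, i}.
Read 'a': {e, f, g, h, i} → {e, f, g, h, i}.
Read 'a': {e, f, g, h, i} → {e, f, g, h, i}.
Read 'a': {e, f, g, h, i} → {e, f, g, h, i}.
That set has 5 states.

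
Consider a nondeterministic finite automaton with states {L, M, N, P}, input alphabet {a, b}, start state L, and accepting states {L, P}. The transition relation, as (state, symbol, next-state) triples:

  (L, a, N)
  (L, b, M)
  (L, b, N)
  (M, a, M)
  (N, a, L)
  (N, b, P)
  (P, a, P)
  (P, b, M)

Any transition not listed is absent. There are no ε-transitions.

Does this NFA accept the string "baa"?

No

Start in {L}.
Read 'b': {L} → {M, N}.
Read 'a': {M, N} → {L, M}.
Read 'a': {L, M} → {M, N}.
The final set {M, N} contains no accepting state.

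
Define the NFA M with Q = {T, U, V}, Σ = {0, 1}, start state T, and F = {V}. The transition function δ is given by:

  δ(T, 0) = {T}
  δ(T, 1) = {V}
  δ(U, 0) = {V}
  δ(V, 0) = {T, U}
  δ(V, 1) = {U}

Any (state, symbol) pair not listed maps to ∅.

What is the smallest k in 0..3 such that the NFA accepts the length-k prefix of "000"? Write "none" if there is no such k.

none

Start in {T}.
Read '0': {T} → {T}.
Read '0': {T} → {T}.
Read '0': {T} → {T}.
No reachable set along the way intersects F.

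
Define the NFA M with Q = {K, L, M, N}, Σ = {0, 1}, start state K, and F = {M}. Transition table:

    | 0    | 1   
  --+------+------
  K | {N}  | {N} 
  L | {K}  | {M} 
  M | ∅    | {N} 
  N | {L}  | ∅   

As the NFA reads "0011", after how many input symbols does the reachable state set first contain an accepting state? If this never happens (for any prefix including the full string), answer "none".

3

Start in {K}.
Read '0': K→{N}; now {N}.
Read '0': N→{L}; now {L}.
Read '1': L→{M}; now {M}.
None of the earlier sets intersect F, but {M} does.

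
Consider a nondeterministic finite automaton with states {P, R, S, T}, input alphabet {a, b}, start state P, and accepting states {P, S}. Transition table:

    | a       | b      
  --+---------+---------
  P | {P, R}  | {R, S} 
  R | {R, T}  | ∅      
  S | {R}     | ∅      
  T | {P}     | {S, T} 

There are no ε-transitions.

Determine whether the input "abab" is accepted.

Start in {P}.
Read 'a': {P} → {P, R}.
Read 'b': {P, R} → {R, S}.
Read 'a': {R, S} → {R, T}.
Read 'b': {R, T} → {S, T}.
The final set {S, T} contains the accepting state S.

Yes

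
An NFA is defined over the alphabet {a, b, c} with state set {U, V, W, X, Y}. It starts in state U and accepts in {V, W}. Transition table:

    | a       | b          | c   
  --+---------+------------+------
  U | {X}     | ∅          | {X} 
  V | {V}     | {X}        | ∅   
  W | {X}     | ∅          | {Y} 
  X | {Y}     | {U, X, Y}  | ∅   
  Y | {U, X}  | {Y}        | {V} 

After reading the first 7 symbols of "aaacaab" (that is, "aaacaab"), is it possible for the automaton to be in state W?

No

Start in {U}.
Read 'a': U→{X}; now {X}.
Read 'a': X→{Y}; now {Y}.
Read 'a': Y→{U, X}; now {U, X}.
Read 'c': U→{X}, X→∅; now {X}.
Read 'a': X→{Y}; now {Y}.
Read 'a': Y→{U, X}; now {U, X}.
Read 'b': U→∅, X→{U, X, Y}; now {U, X, Y}.
State W is not in {U, X, Y}.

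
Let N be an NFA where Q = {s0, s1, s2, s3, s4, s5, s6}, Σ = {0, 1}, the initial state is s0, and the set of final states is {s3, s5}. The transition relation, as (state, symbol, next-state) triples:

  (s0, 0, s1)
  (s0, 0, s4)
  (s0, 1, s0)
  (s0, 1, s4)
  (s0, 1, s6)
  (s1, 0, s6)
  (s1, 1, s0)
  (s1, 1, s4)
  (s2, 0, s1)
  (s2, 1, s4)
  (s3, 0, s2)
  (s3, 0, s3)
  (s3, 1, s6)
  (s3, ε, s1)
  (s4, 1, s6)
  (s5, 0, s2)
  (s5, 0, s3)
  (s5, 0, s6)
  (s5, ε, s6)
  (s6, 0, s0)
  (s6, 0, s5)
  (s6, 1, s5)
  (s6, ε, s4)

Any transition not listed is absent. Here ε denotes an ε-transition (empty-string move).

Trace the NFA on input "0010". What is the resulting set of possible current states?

{s0, s1, s2, s3, s4, s5, s6}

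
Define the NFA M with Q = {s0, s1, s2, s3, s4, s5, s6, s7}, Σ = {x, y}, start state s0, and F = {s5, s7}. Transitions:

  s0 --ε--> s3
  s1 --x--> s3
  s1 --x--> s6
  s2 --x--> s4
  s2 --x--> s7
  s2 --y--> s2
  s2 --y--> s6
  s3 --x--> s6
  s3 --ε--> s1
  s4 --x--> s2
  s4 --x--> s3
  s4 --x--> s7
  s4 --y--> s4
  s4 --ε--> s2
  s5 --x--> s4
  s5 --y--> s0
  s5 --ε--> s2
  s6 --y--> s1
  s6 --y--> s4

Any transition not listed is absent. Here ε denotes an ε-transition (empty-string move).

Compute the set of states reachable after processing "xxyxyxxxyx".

{s1, s2, s3, s4, s6, s7}

Start: ε-closure({s0}) = {s0, s1, s3}.
Read 'x': {s0, s1, s3} → {s1, s3, s6}.
Read 'x': {s1, s3, s6} → {s1, s3, s6}.
Read 'y': {s1, s3, s6} → {s1, s2, s4}.
Read 'x': {s1, s2, s4} → {s1, s2, s3, s4, s6, s7}.
Read 'y': {s1, s2, s3, s4, s6, s7} → {s1, s2, s4, s6}.
Read 'x': {s1, s2, s4, s6} → {s1, s2, s3, s4, s6, s7}.
Read 'x': {s1, s2, s3, s4, s6, s7} → {s1, s2, s3, s4, s6, s7}.
Read 'x': {s1, s2, s3, s4, s6, s7} → {s1, s2, s3, s4, s6, s7}.
Read 'y': {s1, s2, s3, s4, s6, s7} → {s1, s2, s4, s6}.
Read 'x': {s1, s2, s4, s6} → {s1, s2, s3, s4, s6, s7}.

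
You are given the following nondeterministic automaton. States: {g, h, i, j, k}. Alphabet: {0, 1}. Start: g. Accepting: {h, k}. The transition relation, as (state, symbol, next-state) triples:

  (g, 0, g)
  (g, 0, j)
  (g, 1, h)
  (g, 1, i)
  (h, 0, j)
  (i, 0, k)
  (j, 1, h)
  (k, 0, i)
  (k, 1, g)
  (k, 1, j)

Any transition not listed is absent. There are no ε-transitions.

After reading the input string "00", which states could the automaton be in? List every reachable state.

Start in {g}.
Read '0': {g} → {g, j}.
Read '0': {g, j} → {g, j}.

{g, j}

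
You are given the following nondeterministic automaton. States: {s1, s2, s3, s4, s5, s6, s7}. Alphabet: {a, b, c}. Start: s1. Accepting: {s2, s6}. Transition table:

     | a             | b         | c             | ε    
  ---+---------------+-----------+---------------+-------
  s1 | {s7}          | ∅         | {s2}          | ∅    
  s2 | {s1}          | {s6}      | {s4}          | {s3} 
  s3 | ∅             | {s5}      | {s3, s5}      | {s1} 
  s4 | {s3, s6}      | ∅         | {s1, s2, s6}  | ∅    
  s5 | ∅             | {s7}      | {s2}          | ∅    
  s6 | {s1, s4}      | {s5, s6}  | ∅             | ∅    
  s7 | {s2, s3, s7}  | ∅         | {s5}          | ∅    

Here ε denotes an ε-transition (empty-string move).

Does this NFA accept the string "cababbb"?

No

Start in {s1}.
Read 'c': s1→{s2}; union {s2}; ε-closure = {s1, s2, s3}.
Read 'a': s1→{s7}, s2→{s1}, s3→∅; now {s1, s7}.
Read 'b': s1→∅, s7→∅; now ∅.
The set is empty and remains empty for the remaining 4 symbols.
The final set ∅ contains no accepting state.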